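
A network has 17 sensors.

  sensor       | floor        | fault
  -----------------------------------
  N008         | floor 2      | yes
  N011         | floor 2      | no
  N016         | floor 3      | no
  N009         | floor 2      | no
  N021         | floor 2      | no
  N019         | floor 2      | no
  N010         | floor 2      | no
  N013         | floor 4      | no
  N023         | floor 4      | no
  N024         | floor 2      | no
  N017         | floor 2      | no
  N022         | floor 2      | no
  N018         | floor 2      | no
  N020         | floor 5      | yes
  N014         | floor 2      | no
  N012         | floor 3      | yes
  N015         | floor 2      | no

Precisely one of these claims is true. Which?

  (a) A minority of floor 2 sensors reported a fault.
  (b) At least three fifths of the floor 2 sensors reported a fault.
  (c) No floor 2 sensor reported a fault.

(a)

|A| = 12, |A ∩ B| = 1, |A ∖ B| = 11.
(a) requires |A ∩ B| < |A ∖ B|: true.
(b) requires |A ∩ B| / |A| ≥ 3/5: false.
(c) requires A ∩ B = ∅ (|A ∩ B| = 0): false.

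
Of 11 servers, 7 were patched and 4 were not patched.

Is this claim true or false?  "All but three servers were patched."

False

Truth condition: |A ∖ B| = 3.
|A| = 11, |A ∩ B| = 7, |A ∖ B| = 4.
|A ∖ B| = 4, so the statement is false.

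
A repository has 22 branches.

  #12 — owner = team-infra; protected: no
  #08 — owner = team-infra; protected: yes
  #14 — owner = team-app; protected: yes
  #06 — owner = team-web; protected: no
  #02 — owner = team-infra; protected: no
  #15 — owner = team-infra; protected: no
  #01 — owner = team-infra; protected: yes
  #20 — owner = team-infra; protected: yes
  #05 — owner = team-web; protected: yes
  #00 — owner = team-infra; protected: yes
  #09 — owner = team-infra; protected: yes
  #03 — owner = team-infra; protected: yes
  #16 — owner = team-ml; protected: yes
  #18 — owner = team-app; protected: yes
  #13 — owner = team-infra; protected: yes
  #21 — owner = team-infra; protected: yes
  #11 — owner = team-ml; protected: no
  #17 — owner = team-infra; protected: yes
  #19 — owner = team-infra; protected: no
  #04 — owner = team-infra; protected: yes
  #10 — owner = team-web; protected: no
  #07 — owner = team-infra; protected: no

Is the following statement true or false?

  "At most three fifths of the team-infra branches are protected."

'At most three fifths of the team-infra branches are protected' holds iff |A ∩ B| / |A| ≤ 3/5.
|A| = 15, |A ∩ B| = 10, |A ∖ B| = 5.
|A ∩ B|/|A| = 10/15, so the statement is false.

False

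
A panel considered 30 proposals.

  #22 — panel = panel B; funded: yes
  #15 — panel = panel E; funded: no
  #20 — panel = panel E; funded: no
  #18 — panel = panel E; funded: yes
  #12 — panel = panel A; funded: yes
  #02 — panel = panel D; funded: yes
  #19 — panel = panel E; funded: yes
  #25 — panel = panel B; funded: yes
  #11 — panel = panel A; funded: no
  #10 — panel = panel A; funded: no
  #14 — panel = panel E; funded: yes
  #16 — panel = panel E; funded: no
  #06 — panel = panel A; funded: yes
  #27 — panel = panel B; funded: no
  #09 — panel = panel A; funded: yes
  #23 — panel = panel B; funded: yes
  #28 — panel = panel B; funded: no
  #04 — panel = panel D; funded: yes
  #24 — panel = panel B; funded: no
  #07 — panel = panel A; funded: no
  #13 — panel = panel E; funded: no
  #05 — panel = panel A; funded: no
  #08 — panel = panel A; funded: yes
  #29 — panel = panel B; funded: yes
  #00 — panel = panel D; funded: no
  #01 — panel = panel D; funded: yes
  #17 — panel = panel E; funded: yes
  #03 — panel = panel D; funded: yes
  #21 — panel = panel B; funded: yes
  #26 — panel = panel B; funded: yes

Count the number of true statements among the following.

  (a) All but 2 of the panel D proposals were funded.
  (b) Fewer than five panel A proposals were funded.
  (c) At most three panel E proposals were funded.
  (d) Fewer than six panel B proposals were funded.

(a) panel D: |A| = 5, |A ∩ B| = 4; needs |A ∖ B| = 2 — false.
(b) panel A: |A| = 8, |A ∩ B| = 4; needs |A ∩ B| < 5 — true.
(c) panel E: |A| = 8, |A ∩ B| = 4; needs |A ∩ B| ≤ 3 — false.
(d) panel B: |A| = 9, |A ∩ B| = 6; needs |A ∩ B| < 6 — false.

1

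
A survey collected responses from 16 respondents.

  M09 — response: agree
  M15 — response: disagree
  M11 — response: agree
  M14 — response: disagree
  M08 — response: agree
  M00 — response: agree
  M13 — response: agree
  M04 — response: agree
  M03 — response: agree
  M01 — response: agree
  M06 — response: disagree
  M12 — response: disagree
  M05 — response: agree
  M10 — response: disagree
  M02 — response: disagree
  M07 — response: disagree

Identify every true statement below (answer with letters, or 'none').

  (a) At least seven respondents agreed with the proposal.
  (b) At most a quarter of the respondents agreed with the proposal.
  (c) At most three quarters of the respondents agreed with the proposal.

|A| = 16, |A ∩ B| = 9, |A ∖ B| = 7.
(a) |A ∩ B| ≥ 7: holds.
(b) |A ∩ B| / |A| ≤ 1/4: fails.
(c) |A ∩ B| / |A| ≤ 3/4: holds.

(a), (c)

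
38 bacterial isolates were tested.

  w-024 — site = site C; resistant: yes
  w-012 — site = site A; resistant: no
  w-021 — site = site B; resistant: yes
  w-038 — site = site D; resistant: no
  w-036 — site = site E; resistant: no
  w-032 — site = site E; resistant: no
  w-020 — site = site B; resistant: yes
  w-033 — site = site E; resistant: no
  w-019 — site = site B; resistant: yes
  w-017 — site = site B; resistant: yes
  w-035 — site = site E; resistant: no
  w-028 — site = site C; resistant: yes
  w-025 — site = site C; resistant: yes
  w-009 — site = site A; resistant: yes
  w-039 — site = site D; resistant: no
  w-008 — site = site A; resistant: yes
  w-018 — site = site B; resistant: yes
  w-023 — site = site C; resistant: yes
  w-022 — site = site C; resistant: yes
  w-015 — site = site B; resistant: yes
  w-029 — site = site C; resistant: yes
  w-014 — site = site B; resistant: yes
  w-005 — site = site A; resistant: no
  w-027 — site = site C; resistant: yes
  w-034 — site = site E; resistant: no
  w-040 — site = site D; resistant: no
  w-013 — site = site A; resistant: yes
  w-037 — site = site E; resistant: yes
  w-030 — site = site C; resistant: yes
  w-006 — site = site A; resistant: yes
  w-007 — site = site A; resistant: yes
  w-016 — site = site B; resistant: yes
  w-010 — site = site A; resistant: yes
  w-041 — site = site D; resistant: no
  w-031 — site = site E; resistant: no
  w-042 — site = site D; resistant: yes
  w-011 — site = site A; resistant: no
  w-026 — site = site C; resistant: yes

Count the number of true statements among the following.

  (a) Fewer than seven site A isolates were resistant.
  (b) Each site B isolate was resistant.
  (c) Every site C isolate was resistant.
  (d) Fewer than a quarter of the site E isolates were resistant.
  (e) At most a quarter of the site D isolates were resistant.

(a) site A: |A| = 9, |A ∩ B| = 6; needs |A ∩ B| < 7 — true.
(b) site B: |A| = 8, |A ∩ B| = 8; needs A ⊆ B, i.e. every element of A is in B (|A ∖ B| = 0) — true.
(c) site C: |A| = 9, |A ∩ B| = 9; needs A ⊆ B, i.e. every element of A is in B (|A ∖ B| = 0) — true.
(d) site E: |A| = 7, |A ∩ B| = 1; needs |A ∩ B| / |A| < 1/4 — true.
(e) site D: |A| = 5, |A ∩ B| = 1; needs |A ∩ B| / |A| ≤ 1/4 — true.

5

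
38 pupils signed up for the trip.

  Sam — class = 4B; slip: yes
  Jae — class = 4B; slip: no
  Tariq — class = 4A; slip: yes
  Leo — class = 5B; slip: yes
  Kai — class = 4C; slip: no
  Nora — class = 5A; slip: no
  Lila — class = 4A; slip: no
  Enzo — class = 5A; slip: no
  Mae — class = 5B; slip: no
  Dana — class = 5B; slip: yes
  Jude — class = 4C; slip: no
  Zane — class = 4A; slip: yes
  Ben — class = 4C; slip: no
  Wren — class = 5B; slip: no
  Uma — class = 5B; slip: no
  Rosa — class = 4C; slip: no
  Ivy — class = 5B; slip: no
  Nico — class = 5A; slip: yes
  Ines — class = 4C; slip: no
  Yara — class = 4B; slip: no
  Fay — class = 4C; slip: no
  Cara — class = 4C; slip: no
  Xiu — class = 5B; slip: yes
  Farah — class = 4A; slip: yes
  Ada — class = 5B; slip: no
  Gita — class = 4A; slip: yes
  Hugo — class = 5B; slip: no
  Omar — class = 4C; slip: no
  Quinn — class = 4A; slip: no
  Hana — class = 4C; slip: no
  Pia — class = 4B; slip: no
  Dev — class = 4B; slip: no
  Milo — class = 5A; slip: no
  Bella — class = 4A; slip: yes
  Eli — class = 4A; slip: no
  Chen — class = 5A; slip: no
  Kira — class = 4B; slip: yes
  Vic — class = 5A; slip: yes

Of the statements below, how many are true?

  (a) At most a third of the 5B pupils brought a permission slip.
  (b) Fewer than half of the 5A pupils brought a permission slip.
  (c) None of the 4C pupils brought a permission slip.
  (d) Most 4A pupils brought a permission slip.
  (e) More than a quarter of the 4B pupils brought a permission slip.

5

(a) 5B: |A| = 9, |A ∩ B| = 3; needs |A ∩ B| / |A| ≤ 1/3 — true.
(b) 5A: |A| = 6, |A ∩ B| = 2; needs |A ∩ B| < |A ∖ B| — true.
(c) 4C: |A| = 9, |A ∩ B| = 0; needs A ∩ B = ∅ (|A ∩ B| = 0) — true.
(d) 4A: |A| = 8, |A ∩ B| = 5; needs |A ∩ B| > |A ∖ B| — true.
(e) 4B: |A| = 6, |A ∩ B| = 2; needs |A ∩ B| / |A| > 1/4 — true.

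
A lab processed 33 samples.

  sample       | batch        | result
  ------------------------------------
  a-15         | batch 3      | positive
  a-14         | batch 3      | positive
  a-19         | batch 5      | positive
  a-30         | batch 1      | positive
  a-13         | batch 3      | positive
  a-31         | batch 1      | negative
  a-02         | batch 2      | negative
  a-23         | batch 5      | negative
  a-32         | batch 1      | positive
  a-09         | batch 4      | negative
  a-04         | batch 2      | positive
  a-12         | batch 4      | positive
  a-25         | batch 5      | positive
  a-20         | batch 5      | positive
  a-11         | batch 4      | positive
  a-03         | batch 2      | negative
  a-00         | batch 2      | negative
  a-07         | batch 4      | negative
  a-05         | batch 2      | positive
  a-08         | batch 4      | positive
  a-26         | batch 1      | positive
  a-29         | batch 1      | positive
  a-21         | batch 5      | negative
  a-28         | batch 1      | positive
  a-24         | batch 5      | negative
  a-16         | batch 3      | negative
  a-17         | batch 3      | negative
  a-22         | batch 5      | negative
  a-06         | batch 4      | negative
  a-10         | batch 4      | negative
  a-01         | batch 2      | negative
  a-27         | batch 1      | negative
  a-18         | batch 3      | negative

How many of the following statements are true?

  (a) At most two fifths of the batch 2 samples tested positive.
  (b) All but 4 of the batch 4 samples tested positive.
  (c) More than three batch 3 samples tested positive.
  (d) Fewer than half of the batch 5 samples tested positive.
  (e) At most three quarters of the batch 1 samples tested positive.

4

(a) batch 2: |A| = 6, |A ∩ B| = 2; needs |A ∩ B| / |A| ≤ 2/5 — true.
(b) batch 4: |A| = 7, |A ∩ B| = 3; needs |A ∖ B| = 4 — true.
(c) batch 3: |A| = 6, |A ∩ B| = 3; needs |A ∩ B| > 3 — false.
(d) batch 5: |A| = 7, |A ∩ B| = 3; needs |A ∩ B| < |A ∖ B| — true.
(e) batch 1: |A| = 7, |A ∩ B| = 5; needs |A ∩ B| / |A| ≤ 3/4 — true.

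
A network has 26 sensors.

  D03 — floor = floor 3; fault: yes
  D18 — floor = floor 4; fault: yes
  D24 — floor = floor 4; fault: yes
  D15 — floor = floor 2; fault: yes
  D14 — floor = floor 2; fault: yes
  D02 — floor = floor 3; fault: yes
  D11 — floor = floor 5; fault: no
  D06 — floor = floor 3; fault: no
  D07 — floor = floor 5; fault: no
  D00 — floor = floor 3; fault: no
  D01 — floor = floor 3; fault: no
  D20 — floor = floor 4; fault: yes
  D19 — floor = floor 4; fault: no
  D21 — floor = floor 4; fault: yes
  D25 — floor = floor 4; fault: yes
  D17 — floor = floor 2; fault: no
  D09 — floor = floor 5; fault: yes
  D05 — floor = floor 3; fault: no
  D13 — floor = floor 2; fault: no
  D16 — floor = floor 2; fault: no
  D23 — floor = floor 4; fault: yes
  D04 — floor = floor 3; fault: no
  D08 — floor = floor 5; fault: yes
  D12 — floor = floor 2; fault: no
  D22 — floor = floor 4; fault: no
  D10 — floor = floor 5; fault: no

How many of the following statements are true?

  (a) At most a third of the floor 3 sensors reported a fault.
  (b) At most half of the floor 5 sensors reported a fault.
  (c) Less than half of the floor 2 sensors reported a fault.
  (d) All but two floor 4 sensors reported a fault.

4

(a) floor 3: |A| = 7, |A ∩ B| = 2; needs |A ∩ B| / |A| ≤ 1/3 — true.
(b) floor 5: |A| = 5, |A ∩ B| = 2; needs |A ∩ B| ≤ |A ∖ B| — true.
(c) floor 2: |A| = 6, |A ∩ B| = 2; needs |A ∩ B| < |A ∖ B| — true.
(d) floor 4: |A| = 8, |A ∩ B| = 6; needs |A ∖ B| = 2 — true.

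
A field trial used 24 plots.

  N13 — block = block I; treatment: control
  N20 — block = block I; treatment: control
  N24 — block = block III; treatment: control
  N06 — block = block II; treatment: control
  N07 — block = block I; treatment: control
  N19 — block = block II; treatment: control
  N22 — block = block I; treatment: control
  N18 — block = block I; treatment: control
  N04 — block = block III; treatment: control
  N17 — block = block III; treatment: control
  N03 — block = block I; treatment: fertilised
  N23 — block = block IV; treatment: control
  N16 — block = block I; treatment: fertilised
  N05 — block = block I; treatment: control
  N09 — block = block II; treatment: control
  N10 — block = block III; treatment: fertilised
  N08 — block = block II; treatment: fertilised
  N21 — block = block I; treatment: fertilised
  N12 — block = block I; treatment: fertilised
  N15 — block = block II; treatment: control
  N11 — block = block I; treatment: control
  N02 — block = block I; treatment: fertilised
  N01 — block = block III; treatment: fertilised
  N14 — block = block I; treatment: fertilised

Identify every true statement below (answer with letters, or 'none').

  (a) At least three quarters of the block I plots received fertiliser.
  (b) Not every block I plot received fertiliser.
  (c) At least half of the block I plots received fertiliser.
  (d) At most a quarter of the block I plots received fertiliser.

(b)

|A| = 13, |A ∩ B| = 6, |A ∖ B| = 7.
(a) |A ∩ B| / |A| ≥ 3/4: fails.
(b) A ⊄ B (|A ∖ B| ≥ 1): holds.
(c) |A ∩ B| ≥ |A ∖ B|: fails.
(d) |A ∩ B| / |A| ≤ 1/4: fails.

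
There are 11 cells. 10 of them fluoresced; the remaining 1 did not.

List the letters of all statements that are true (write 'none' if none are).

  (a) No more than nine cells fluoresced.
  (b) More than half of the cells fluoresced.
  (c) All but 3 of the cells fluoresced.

(b)

|A| = 11, |A ∩ B| = 10, |A ∖ B| = 1.
(a) |A ∩ B| ≤ 9: fails.
(b) |A ∩ B| > |A ∖ B|: holds.
(c) |A ∖ B| = 3: fails.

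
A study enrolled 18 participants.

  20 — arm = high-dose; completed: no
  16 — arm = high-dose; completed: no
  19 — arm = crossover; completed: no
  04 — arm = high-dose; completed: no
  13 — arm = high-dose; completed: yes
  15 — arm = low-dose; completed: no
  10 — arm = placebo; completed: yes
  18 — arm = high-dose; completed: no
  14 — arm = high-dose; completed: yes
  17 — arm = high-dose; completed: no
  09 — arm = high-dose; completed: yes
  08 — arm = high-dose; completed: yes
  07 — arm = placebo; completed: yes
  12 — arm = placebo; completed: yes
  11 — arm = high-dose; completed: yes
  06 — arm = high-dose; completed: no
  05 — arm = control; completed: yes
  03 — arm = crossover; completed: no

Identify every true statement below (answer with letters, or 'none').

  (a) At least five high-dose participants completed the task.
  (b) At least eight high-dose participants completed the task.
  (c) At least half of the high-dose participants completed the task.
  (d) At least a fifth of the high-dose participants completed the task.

|A| = 11, |A ∩ B| = 5, |A ∖ B| = 6.
(a) |A ∩ B| ≥ 5: holds.
(b) |A ∩ B| ≥ 8: fails.
(c) |A ∩ B| ≥ |A ∖ B|: fails.
(d) |A ∩ B| / |A| ≥ 1/5: holds.

(a), (d)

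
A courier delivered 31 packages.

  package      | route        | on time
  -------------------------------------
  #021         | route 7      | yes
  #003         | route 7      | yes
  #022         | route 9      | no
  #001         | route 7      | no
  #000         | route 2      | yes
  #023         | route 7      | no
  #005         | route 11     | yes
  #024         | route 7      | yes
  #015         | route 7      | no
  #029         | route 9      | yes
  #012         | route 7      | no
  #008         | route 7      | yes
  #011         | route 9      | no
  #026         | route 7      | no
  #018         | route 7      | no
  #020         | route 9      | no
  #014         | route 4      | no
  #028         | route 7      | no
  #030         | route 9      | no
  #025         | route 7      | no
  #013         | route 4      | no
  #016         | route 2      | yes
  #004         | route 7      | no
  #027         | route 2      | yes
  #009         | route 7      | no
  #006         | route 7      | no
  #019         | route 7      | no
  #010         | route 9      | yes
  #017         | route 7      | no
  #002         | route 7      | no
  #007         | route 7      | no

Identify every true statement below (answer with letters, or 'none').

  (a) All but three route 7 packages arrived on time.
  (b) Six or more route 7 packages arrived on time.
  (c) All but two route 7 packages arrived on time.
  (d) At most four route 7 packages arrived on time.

(d)

|A| = 19, |A ∩ B| = 4, |A ∖ B| = 15.
(a) |A ∖ B| = 3: fails.
(b) |A ∩ B| ≥ 6: fails.
(c) |A ∖ B| = 2: fails.
(d) |A ∩ B| ≤ 4: holds.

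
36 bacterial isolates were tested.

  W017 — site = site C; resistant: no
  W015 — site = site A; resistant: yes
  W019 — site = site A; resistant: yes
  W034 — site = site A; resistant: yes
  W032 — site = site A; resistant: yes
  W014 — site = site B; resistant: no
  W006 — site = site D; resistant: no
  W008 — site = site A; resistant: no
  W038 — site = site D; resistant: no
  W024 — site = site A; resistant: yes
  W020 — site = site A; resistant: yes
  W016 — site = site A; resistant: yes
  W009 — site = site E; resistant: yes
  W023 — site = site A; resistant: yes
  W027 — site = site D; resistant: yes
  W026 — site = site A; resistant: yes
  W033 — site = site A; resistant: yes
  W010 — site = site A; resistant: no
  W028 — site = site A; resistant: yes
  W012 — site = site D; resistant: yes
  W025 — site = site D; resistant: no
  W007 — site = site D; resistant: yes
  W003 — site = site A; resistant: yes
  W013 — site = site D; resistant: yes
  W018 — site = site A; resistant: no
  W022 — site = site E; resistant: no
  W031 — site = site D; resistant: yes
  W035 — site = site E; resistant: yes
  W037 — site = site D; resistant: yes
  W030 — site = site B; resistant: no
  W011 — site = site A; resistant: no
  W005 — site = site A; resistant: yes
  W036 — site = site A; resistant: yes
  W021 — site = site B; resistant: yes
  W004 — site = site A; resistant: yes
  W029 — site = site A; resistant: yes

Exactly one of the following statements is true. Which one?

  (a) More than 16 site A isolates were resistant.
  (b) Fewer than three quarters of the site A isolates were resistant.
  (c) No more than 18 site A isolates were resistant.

|A| = 20, |A ∩ B| = 16, |A ∖ B| = 4.
(a) requires |A ∩ B| > 16: false.
(b) requires |A ∩ B| / |A| < 3/4: false.
(c) requires |A ∩ B| ≤ 18: true.

(c)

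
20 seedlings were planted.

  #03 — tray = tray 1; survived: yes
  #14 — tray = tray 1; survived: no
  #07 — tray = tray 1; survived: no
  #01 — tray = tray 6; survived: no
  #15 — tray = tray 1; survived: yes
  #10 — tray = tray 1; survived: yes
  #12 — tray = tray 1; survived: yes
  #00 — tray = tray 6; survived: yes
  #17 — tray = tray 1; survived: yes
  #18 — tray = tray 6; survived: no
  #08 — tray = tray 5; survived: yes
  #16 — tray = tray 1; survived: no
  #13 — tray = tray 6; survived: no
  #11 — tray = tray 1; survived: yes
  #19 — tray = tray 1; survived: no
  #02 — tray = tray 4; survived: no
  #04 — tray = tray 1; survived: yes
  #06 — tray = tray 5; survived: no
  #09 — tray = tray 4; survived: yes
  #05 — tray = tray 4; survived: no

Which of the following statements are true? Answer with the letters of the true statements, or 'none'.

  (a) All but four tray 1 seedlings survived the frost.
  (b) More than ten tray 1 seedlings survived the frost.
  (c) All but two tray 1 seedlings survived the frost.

|A| = 11, |A ∩ B| = 7, |A ∖ B| = 4.
(a) |A ∖ B| = 4: holds.
(b) |A ∩ B| > 10: fails.
(c) |A ∖ B| = 2: fails.

(a)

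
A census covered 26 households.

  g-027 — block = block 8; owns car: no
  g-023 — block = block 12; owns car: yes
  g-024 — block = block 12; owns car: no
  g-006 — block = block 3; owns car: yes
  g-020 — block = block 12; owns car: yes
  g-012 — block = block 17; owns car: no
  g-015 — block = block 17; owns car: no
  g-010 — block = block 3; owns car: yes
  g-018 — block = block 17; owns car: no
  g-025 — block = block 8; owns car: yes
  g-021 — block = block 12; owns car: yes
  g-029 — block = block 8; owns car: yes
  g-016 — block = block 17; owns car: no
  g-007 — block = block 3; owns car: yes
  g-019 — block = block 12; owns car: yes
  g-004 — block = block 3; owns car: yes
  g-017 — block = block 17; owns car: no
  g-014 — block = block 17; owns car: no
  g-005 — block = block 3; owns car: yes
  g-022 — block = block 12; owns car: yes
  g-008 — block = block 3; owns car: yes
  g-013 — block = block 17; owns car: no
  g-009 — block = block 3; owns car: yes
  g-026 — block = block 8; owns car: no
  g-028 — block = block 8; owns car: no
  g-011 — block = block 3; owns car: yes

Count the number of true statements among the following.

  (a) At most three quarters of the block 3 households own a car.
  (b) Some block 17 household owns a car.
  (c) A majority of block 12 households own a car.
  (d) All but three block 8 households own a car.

2

(a) block 3: |A| = 8, |A ∩ B| = 8; needs |A ∩ B| / |A| ≤ 3/4 — false.
(b) block 17: |A| = 7, |A ∩ B| = 0; needs A ∩ B ≠ ∅ (|A ∩ B| ≥ 1) — false.
(c) block 12: |A| = 6, |A ∩ B| = 5; needs |A ∩ B| > |A ∖ B| — true.
(d) block 8: |A| = 5, |A ∩ B| = 2; needs |A ∖ B| = 3 — true.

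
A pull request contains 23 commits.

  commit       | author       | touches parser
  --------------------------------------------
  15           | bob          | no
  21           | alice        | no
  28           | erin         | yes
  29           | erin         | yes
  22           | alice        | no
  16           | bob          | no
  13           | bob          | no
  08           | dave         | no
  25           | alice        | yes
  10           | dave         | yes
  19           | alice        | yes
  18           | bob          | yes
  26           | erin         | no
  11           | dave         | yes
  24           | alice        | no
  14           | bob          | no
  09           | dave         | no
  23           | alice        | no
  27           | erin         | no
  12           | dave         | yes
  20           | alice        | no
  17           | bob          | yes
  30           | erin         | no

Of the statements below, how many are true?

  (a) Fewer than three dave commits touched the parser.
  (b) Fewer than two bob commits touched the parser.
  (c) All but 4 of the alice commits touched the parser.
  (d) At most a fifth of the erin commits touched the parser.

0

(a) dave: |A| = 5, |A ∩ B| = 3; needs |A ∩ B| < 3 — false.
(b) bob: |A| = 6, |A ∩ B| = 2; needs |A ∩ B| < 2 — false.
(c) alice: |A| = 7, |A ∩ B| = 2; needs |A ∖ B| = 4 — false.
(d) erin: |A| = 5, |A ∩ B| = 2; needs |A ∩ B| / |A| ≤ 1/5 — false.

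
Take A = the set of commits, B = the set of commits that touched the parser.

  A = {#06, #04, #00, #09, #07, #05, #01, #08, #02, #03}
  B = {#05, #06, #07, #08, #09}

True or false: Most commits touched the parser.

False

Truth condition: |A ∩ B| > |A ∖ B|.
A (the restrictor) = {#06, #04, #00, #09, #07, #05, #01, #08, #02, #03}, |A| = 10.
A ∩ B = {#06, #09, #07, #05, #08}, so |A ∩ B| = 5.
A ∖ B = {#04, #00, #01, #02, #03}, so |A ∖ B| = 5.
5 = 5, so the statement is false.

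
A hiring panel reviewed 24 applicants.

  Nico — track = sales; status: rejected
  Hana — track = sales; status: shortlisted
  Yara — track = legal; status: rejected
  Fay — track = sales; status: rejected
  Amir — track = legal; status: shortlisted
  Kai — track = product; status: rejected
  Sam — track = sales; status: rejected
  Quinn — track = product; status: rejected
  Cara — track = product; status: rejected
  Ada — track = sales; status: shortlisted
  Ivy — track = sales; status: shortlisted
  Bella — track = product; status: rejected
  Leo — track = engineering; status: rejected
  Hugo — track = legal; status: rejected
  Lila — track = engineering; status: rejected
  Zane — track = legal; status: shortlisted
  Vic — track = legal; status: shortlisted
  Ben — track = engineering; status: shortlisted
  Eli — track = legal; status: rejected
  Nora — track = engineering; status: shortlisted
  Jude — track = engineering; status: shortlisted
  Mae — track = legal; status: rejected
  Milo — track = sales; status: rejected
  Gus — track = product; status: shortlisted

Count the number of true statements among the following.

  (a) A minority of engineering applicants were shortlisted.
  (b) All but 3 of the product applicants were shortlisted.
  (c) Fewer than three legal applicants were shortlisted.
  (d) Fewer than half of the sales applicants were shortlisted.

1

(a) engineering: |A| = 5, |A ∩ B| = 3; needs |A ∩ B| < |A ∖ B| — false.
(b) product: |A| = 5, |A ∩ B| = 1; needs |A ∖ B| = 3 — false.
(c) legal: |A| = 7, |A ∩ B| = 3; needs |A ∩ B| < 3 — false.
(d) sales: |A| = 7, |A ∩ B| = 3; needs |A ∩ B| < |A ∖ B| — true.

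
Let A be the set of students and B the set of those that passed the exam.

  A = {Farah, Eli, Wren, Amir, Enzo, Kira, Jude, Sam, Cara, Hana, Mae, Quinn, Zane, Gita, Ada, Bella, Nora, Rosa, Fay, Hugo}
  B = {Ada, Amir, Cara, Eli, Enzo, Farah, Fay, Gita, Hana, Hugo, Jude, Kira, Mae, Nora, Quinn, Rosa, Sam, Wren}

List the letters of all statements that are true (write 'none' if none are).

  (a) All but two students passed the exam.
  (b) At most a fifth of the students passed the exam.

(a)

|A| = 20, |A ∩ B| = 18, |A ∖ B| = 2.
(a) |A ∖ B| = 2: holds.
(b) |A ∩ B| / |A| ≤ 1/5: fails.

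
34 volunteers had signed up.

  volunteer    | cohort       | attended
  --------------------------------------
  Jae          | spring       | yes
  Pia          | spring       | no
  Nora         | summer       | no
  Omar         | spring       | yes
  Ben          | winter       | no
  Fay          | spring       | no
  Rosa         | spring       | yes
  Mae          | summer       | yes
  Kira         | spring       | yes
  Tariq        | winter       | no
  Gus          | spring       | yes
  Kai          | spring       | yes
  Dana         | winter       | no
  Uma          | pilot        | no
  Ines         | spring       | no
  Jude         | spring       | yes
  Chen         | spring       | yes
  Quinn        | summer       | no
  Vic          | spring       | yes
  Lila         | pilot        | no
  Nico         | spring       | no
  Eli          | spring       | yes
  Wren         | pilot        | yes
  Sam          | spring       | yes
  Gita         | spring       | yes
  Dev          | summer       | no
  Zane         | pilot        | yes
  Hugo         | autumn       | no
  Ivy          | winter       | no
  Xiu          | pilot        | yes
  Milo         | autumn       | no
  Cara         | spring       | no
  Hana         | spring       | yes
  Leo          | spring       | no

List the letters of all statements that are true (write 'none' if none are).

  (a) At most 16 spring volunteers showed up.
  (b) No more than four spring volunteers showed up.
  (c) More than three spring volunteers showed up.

|A| = 19, |A ∩ B| = 13, |A ∖ B| = 6.
(a) |A ∩ B| ≤ 16: holds.
(b) |A ∩ B| ≤ 4: fails.
(c) |A ∩ B| > 3: holds.

(a), (c)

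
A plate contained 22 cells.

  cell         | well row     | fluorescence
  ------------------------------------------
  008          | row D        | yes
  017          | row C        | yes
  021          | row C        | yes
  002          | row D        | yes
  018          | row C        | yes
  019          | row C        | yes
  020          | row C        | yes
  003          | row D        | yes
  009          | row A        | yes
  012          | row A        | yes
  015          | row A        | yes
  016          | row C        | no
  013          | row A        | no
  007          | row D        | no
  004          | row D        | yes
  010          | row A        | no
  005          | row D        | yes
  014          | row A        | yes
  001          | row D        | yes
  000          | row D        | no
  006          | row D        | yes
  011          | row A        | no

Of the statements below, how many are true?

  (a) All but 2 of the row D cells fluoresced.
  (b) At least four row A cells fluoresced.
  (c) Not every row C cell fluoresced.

3

(a) row D: |A| = 9, |A ∩ B| = 7; needs |A ∖ B| = 2 — true.
(b) row A: |A| = 7, |A ∩ B| = 4; needs |A ∩ B| ≥ 4 — true.
(c) row C: |A| = 6, |A ∩ B| = 5; needs A ⊄ B (|A ∖ B| ≥ 1) — true.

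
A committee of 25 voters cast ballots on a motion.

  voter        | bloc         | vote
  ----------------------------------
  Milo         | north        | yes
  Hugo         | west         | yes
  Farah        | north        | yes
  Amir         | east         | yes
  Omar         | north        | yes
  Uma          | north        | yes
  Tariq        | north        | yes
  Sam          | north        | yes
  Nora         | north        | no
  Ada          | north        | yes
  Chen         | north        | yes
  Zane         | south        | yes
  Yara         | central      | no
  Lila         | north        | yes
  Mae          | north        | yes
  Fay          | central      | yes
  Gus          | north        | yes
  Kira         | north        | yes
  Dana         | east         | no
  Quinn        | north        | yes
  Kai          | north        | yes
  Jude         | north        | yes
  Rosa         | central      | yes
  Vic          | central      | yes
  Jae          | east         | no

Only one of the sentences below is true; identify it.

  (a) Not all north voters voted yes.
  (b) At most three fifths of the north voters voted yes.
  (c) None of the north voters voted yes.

|A| = 16, |A ∩ B| = 15, |A ∖ B| = 1.
(a) requires A ⊄ B (|A ∖ B| ≥ 1): true.
(b) requires |A ∩ B| / |A| ≤ 3/5: false.
(c) requires A ∩ B = ∅ (|A ∩ B| = 0): false.

(a)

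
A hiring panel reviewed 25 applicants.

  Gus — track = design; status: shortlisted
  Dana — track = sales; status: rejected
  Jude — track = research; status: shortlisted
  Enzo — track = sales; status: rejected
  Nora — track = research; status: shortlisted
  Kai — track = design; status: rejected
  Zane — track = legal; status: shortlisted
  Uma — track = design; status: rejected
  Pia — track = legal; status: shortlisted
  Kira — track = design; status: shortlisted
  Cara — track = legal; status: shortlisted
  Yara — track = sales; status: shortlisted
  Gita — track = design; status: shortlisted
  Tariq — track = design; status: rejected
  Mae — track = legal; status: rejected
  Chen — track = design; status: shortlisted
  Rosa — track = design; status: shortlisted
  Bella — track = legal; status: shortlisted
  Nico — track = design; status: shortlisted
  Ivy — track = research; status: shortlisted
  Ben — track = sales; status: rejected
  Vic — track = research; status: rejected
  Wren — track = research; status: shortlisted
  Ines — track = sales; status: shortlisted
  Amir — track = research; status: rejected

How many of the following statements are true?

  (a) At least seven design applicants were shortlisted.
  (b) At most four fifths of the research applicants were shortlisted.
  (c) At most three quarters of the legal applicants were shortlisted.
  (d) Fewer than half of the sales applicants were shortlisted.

(a) design: |A| = 9, |A ∩ B| = 6; needs |A ∩ B| ≥ 7 — false.
(b) research: |A| = 6, |A ∩ B| = 4; needs |A ∩ B| / |A| ≤ 4/5 — true.
(c) legal: |A| = 5, |A ∩ B| = 4; needs |A ∩ B| / |A| ≤ 3/4 — false.
(d) sales: |A| = 5, |A ∩ B| = 2; needs |A ∩ B| < |A ∖ B| — true.

2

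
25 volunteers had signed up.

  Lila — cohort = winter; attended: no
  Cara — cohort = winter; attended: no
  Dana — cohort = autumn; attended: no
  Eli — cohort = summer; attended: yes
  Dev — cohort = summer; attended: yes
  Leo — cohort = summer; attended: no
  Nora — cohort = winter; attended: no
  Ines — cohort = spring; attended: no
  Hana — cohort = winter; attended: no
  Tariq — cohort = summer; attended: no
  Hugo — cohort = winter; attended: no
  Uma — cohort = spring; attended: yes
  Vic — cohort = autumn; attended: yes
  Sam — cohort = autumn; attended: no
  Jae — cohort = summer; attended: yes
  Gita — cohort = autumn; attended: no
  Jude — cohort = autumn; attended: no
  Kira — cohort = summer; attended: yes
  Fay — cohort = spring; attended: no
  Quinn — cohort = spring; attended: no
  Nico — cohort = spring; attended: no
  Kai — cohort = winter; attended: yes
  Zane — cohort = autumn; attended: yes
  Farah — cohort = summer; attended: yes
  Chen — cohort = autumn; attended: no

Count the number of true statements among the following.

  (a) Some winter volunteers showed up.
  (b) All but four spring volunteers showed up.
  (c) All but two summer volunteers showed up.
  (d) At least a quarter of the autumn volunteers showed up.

4

(a) winter: |A| = 6, |A ∩ B| = 1; needs A ∩ B ≠ ∅ (|A ∩ B| ≥ 1) — true.
(b) spring: |A| = 5, |A ∩ B| = 1; needs |A ∖ B| = 4 — true.
(c) summer: |A| = 7, |A ∩ B| = 5; needs |A ∖ B| = 2 — true.
(d) autumn: |A| = 7, |A ∩ B| = 2; needs |A ∩ B| / |A| ≥ 1/4 — true.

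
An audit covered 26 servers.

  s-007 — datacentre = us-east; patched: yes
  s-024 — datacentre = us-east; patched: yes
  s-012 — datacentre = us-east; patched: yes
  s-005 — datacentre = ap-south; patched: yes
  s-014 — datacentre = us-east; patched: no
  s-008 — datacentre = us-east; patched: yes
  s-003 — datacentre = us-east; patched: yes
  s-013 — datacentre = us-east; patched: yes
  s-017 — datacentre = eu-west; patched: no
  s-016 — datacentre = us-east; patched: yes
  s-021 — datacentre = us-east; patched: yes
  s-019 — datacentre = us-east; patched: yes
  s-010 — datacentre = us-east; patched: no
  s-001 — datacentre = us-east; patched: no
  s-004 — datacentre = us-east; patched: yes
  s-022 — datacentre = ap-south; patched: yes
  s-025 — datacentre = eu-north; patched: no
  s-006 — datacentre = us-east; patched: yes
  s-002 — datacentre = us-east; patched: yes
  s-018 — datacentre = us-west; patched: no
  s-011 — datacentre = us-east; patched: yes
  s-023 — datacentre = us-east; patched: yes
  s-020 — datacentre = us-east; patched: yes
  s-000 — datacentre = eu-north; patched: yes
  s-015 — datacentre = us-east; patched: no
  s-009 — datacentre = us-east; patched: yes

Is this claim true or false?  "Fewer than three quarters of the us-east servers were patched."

Truth condition: |A ∩ B| / |A| < 3/4.
|A| = 20, |A ∩ B| = 16, |A ∖ B| = 4.
|A ∩ B|/|A| = 16/20, so the statement is false.

False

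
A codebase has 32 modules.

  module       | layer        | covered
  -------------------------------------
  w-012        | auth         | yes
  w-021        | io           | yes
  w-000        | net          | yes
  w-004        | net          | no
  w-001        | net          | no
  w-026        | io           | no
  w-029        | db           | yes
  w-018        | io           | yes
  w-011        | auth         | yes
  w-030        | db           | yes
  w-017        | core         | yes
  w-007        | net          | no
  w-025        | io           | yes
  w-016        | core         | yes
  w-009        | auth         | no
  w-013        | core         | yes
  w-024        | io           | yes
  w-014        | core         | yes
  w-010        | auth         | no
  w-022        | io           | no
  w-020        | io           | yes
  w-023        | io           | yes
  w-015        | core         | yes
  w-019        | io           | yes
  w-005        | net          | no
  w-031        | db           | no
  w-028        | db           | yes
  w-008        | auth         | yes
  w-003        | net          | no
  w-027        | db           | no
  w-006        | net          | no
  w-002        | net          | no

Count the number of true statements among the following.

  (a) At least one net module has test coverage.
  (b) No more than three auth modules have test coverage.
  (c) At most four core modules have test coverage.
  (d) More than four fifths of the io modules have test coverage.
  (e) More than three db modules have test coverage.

2

(a) net: |A| = 8, |A ∩ B| = 1; needs A ∩ B ≠ ∅ (|A ∩ B| ≥ 1) — true.
(b) auth: |A| = 5, |A ∩ B| = 3; needs |A ∩ B| ≤ 3 — true.
(c) core: |A| = 5, |A ∩ B| = 5; needs |A ∩ B| ≤ 4 — false.
(d) io: |A| = 9, |A ∩ B| = 7; needs |A ∩ B| / |A| > 4/5 — false.
(e) db: |A| = 5, |A ∩ B| = 3; needs |A ∩ B| > 3 — false.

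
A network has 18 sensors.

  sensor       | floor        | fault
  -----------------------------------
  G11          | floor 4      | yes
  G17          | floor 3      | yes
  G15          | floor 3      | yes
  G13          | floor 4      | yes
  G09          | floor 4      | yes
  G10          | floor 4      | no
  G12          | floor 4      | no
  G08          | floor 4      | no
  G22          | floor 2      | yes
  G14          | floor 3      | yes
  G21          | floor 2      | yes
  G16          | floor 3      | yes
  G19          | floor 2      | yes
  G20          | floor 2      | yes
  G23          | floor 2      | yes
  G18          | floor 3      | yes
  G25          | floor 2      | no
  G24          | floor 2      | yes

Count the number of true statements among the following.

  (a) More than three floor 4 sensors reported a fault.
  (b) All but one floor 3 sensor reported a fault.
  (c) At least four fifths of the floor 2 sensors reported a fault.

(a) floor 4: |A| = 6, |A ∩ B| = 3; needs |A ∩ B| > 3 — false.
(b) floor 3: |A| = 5, |A ∩ B| = 5; needs |A ∖ B| = 1 — false.
(c) floor 2: |A| = 7, |A ∩ B| = 6; needs |A ∩ B| / |A| ≥ 4/5 — true.

1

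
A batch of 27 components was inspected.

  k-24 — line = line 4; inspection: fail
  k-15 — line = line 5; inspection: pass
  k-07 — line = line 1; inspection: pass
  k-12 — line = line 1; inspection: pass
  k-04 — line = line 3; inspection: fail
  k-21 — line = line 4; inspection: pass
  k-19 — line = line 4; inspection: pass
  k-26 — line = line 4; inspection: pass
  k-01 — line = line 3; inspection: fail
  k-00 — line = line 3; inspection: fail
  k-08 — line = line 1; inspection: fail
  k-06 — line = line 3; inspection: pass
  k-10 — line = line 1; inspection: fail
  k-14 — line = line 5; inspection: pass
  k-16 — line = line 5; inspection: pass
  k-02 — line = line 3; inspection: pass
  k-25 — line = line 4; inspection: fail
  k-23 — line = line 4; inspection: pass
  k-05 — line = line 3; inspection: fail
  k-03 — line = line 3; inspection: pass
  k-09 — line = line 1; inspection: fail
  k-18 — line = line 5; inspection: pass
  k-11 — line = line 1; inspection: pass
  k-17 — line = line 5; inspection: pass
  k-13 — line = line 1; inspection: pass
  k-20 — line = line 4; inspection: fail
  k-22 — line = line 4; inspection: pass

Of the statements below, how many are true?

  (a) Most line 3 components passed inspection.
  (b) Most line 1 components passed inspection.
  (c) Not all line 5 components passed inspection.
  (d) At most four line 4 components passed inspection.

1

(a) line 3: |A| = 7, |A ∩ B| = 3; needs |A ∩ B| > |A ∖ B| — false.
(b) line 1: |A| = 7, |A ∩ B| = 4; needs |A ∩ B| > |A ∖ B| — true.
(c) line 5: |A| = 5, |A ∩ B| = 5; needs A ⊄ B (|A ∖ B| ≥ 1) — false.
(d) line 4: |A| = 8, |A ∩ B| = 5; needs |A ∩ B| ≤ 4 — false.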